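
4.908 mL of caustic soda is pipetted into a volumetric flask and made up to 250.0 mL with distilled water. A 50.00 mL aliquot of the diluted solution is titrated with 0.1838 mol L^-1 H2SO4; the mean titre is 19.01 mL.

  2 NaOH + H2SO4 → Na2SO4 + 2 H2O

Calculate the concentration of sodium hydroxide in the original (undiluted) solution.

n(H2SO4) = 0.01901 × 0.1838 = 3.494 × 10^-3 mol
From the 2:1 ratio, n(NaOH) in the aliquot = 2/1 × 3.494 × 10^-3 = 6.988 × 10^-3 mol
[NaOH]_dilute = 6.988 × 10^-3 / 0.05000 = 0.1398 mol/L
Dilution factor = 250.0 / 4.908 = 50.94
[NaOH]_stock = 0.1398 × 50.94 = 7.119 mol/L

7.119 mol/L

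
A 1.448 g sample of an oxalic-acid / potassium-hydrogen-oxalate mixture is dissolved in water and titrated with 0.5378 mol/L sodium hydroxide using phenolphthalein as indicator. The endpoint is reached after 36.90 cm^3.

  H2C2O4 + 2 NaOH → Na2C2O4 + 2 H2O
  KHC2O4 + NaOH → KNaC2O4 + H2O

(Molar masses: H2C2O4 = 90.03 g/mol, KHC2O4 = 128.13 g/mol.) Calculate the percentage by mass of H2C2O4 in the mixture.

n(NaOH) = 0.03690 × 0.5378 = 0.01984 mol
Let x = n(H2C2O4), y = n(KHC2O4).
Titrant: 2x + 1y = 0.01984;  mass: 90.03x + 128.13y = 1.448
Solving, x = 6.586 × 10^-3 mol, y = 6.674 × 10^-3 mol
mass of H2C2O4 = 6.586 × 10^-3 × 90.03 = 0.5929 g
% H2C2O4 = 0.5929 / 1.448 × 100 = 40.95 %

40.95 %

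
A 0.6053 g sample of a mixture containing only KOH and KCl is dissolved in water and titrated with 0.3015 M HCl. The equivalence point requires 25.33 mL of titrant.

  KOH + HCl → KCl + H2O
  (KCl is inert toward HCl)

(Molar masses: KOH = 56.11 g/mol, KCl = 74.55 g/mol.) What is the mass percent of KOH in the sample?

70.79 %

n(HCl) = 0.02533 × 0.3015 = 7.637 × 10^-3 mol
Let x = n(KOH), y = n(KCl).
Titrant: 1x = 7.637 × 10^-3;  mass: 56.11x + 74.55y = 0.6053
Solving, x = 7.637 × 10^-3 mol, y = 2.371 × 10^-3 mol
mass of KOH = 7.637 × 10^-3 × 56.11 = 0.4285 g
% KOH = 0.4285 / 0.6053 × 100 = 70.79 %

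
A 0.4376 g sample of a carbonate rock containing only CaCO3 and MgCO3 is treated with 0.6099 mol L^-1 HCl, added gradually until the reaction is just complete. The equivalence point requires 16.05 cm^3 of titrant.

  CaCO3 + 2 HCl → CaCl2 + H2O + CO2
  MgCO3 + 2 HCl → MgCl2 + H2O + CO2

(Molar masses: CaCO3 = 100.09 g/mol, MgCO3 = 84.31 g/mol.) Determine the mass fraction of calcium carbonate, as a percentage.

36.16 %

n(HCl) = 0.01605 × 0.6099 = 9.789 × 10^-3 mol
Let x = n(CaCO3), y = n(MgCO3).
Titrant: 2x + 2y = 9.789 × 10^-3;  mass: 100.09x + 84.31y = 0.4376
Solving, x = 1.581 × 10^-3 mol, y = 3.313 × 10^-3 mol
mass of CaCO3 = 1.581 × 10^-3 × 100.09 = 0.1582 g
% CaCO3 = 0.1582 / 0.4376 × 100 = 36.16 %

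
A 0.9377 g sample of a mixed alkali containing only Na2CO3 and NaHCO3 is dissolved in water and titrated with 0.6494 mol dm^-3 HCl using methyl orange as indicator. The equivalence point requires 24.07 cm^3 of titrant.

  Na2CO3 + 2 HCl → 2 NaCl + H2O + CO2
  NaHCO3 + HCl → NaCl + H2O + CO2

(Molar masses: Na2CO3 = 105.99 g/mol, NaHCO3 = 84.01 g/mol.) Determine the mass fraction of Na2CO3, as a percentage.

n(HCl) = 0.02407 × 0.6494 = 0.01563 mol
Let x = n(Na2CO3), y = n(NaHCO3).
Titrant: 2x + 1y = 0.01563;  mass: 105.99x + 84.01y = 0.9377
Solving, x = 6.053 × 10^-3 mol, y = 3.525 × 10^-3 mol
mass of Na2CO3 = 6.053 × 10^-3 × 105.99 = 0.6416 g
% Na2CO3 = 0.6416 / 0.9377 × 100 = 68.42 %

68.42 %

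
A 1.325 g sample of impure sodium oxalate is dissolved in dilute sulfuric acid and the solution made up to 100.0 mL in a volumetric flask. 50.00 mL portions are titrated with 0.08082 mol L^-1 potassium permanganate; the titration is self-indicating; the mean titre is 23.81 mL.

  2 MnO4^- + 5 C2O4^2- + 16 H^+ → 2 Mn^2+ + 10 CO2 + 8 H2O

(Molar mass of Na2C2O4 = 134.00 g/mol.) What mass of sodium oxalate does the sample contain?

n(KMnO4) per titration = 0.02381 × 0.08082 = 1.924 × 10^-3 mol
From the 5:2 ratio, n(Na2C2O4) in each aliquot = 5/2 × 1.924 × 10^-3 = 4.811 × 10^-3 mol
n(Na2C2O4) in the whole flask = 4.811 × 10^-3 × 100.0/50.00 = 9.622 × 10^-3 mol
mass of Na2C2O4 = 9.622 × 10^-3 × 134.00 = 1.289 g

1.289 g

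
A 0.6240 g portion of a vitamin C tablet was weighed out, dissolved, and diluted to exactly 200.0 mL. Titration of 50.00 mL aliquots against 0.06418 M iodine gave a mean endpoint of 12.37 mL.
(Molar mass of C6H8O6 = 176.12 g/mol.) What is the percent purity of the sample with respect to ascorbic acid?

C6H8O6 + I2 → C6H6O6 + 2 HI
n(I2) per titration = 0.01237 × 0.06418 = 7.939 × 10^-4 mol
n(C6H8O6) in each aliquot = 7.939 × 10^-4 mol (1:1 ratio)
n(C6H8O6) in the whole flask = 7.939 × 10^-4 × 200.0/50.00 = 3.176 × 10^-3 mol
mass of C6H8O6 = 3.176 × 10^-3 × 176.12 = 0.5593 g
% C6H8O6 = 0.5593 / 0.6240 × 100 = 89.63 %

89.63 %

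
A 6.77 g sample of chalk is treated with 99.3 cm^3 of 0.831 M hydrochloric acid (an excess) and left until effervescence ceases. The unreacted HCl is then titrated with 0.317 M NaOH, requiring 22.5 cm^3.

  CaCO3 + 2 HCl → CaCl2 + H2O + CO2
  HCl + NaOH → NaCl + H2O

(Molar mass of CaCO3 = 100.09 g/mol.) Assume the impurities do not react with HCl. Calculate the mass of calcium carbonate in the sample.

3.77 g

n(HCl) added = 0.0993 × 0.831 = 0.0825 mol
n(NaOH) used in back-titration = 0.0225 × 0.317 = 7.13 × 10^-3 mol
n(HCl) left over = 7.13 × 10^-3 mol (1:1 ratio)
n(HCl) consumed by analyte = 0.0825 − 7.13 × 10^-3 = 0.0754 mol
From the 1:2 ratio, n(CaCO3) = 1/2 × 0.0754 = 0.0377 mol
mass of CaCO3 = 0.0377 × 100.09 = 3.77 g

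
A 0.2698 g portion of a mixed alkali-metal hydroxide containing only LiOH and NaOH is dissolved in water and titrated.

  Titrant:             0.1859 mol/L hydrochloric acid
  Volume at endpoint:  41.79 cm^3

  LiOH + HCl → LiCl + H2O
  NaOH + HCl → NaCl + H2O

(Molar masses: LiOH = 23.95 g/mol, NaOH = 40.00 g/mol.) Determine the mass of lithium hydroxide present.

n(HCl) = 0.04179 × 0.1859 = 7.769 × 10^-3 mol
Let x = n(LiOH), y = n(NaOH).
Titrant: 1x + 1y = 7.769 × 10^-3;  mass: 23.95x + 40.00y = 0.2698
Solving, x = 2.551 × 10^-3 mol, y = 5.217 × 10^-3 mol
mass of LiOH = 2.551 × 10^-3 × 23.95 = 0.06111 g

0.06111 g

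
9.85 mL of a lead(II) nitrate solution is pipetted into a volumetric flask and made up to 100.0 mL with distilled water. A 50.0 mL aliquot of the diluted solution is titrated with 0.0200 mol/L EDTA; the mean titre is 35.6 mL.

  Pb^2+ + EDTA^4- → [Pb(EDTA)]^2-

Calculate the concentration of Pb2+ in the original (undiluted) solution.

0.145 mol/L

n(EDTA) = 0.0356 × 0.0200 = 7.12 × 10^-4 mol
n(Pb2+) in the aliquot = 7.12 × 10^-4 mol (1:1 ratio)
[Pb2+]_dilute = 7.12 × 10^-4 / 0.0500 = 0.0142 mol/L
Dilution factor = 100.0 / 9.85 = 10.15
[Pb2+]_stock = 0.0142 × 10.15 = 0.145 mol/L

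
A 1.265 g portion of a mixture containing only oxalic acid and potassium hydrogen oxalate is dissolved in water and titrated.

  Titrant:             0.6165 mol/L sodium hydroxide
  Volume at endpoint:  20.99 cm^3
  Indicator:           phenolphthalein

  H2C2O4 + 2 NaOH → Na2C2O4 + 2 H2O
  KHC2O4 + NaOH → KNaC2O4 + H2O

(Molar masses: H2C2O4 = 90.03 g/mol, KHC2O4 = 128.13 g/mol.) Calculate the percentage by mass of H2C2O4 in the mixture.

16.83 %

n(NaOH) = 0.02099 × 0.6165 = 0.01294 mol
Let x = n(H2C2O4), y = n(KHC2O4).
Titrant: 2x + 1y = 0.01294;  mass: 90.03x + 128.13y = 1.265
Solving, x = 2.364 × 10^-3 mol, y = 8.211 × 10^-3 mol
mass of H2C2O4 = 2.364 × 10^-3 × 90.03 = 0.2129 g
% H2C2O4 = 0.2129 / 1.265 × 100 = 16.83 %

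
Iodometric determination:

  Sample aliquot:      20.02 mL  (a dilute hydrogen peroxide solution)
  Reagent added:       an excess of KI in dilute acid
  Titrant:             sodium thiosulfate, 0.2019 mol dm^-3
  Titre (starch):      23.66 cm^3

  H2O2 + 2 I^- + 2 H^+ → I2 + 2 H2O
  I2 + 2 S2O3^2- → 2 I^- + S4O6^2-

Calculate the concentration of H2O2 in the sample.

n(S2O3^2-) = 0.02366 × 0.2019 = 4.777 × 10^-3 mol
n(I2) = n(S2O3^2-)/2 = 2.388 × 10^-3 mol
n(H2O2) in the aliquot = 2.388 × 10^-3 mol (1:1 ratio)
[H2O2] = 2.388 × 10^-3 / 0.02002 = 0.1193 mol/L

0.1193 mol/L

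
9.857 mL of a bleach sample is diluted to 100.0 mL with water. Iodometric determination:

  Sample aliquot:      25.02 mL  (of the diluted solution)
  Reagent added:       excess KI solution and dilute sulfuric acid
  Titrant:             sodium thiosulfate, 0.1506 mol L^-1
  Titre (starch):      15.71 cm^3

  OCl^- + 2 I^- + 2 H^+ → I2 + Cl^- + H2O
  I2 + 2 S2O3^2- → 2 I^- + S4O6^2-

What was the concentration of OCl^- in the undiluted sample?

0.4797 mol/L

n(S2O3^2-) = 0.01571 × 0.1506 = 2.366 × 10^-3 mol
n(I2) = n(S2O3^2-)/2 = 1.183 × 10^-3 mol
n(OCl^-) in the aliquot = 1.183 × 10^-3 mol (1:1 ratio)
[OCl^-]_dilute = 1.183 × 10^-3 / 0.02502 = 0.04728 mol/L
[OCl^-]_original = 0.04728 × 100.0/9.857 = 0.4797 mol/L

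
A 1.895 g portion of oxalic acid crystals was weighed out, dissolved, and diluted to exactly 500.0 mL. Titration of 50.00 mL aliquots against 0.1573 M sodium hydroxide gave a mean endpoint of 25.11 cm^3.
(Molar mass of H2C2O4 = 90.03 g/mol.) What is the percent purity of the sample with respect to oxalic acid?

93.83 %

H2C2O4 + 2 NaOH → Na2C2O4 + 2 H2O
n(NaOH) per titration = 0.02511 × 0.1573 = 3.950 × 10^-3 mol
From the 1:2 ratio, n(H2C2O4) in each aliquot = 1/2 × 3.950 × 10^-3 = 1.975 × 10^-3 mol
n(H2C2O4) in the whole flask = 1.975 × 10^-3 × 500.0/50.00 = 0.01975 mol
mass of H2C2O4 = 0.01975 × 90.03 = 1.778 g
% H2C2O4 = 1.778 / 1.895 × 100 = 93.83 %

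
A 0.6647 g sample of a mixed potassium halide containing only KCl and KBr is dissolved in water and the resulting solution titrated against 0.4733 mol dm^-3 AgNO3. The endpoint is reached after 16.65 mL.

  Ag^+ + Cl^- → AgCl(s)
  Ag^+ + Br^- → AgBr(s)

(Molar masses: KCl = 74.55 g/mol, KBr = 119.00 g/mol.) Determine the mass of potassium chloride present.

0.4580 g

n(AgNO3) = 0.01665 × 0.4733 = 7.880 × 10^-3 mol
Let x = n(KCl), y = n(KBr).
Titrant: 1x + 1y = 7.880 × 10^-3;  mass: 74.55x + 119.00y = 0.6647
Solving, x = 6.143 × 10^-3 mol, y = 1.737 × 10^-3 mol
mass of KCl = 6.143 × 10^-3 × 74.55 = 0.4580 g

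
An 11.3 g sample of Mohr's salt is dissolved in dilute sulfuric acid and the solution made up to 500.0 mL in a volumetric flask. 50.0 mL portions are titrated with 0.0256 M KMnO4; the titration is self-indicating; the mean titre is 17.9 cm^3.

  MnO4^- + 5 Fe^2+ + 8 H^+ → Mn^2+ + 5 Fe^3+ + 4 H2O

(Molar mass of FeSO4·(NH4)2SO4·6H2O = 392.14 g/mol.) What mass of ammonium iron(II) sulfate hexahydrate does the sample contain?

8.98 g

n(KMnO4) per titration = 0.0179 × 0.0256 = 4.58 × 10^-4 mol
From the 5:1 ratio, n(FeSO4·(NH4)2SO4·6H2O) in each aliquot = 5/1 × 4.58 × 10^-4 = 2.29 × 10^-3 mol
n(FeSO4·(NH4)2SO4·6H2O) in the whole flask = 2.29 × 10^-3 × 500.0/50.0 = 0.0229 mol
mass of FeSO4·(NH4)2SO4·6H2O = 0.0229 × 392.14 = 8.98 g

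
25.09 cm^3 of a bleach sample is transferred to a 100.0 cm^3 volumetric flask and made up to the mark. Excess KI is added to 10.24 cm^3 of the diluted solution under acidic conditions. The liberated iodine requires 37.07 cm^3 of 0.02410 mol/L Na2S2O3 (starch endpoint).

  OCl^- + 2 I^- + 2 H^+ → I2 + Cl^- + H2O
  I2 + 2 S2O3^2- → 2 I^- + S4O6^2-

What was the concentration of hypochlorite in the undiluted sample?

n(S2O3^2-) = 0.03707 × 0.02410 = 8.934 × 10^-4 mol
n(I2) = n(S2O3^2-)/2 = 4.467 × 10^-4 mol
n(OCl^-) in the aliquot = 4.467 × 10^-4 mol (1:1 ratio)
[OCl^-]_dilute = 4.467 × 10^-4 / 0.01024 = 0.04362 mol/L
[OCl^-]_original = 0.04362 × 100.0/25.09 = 0.1739 mol/L

0.1739 mol/L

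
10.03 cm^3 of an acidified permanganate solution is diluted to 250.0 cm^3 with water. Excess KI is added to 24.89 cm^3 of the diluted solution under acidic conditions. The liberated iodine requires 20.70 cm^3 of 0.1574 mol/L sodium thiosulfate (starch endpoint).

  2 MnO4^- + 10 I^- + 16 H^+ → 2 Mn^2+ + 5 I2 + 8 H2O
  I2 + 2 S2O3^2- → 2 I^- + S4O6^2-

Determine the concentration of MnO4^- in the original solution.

0.6526 mol/L

n(S2O3^2-) = 0.02070 × 0.1574 = 3.258 × 10^-3 mol
n(I2) = n(S2O3^2-)/2 = 1.629 × 10^-3 mol
From the 2:5 ratio, n(MnO4^-) in the aliquot = 2/5 × 1.629 × 10^-3 = 6.516 × 10^-4 mol
[MnO4^-]_dilute = 6.516 × 10^-4 / 0.02489 = 0.02618 mol/L
[MnO4^-]_original = 0.02618 × 250.0/10.03 = 0.6526 mol/L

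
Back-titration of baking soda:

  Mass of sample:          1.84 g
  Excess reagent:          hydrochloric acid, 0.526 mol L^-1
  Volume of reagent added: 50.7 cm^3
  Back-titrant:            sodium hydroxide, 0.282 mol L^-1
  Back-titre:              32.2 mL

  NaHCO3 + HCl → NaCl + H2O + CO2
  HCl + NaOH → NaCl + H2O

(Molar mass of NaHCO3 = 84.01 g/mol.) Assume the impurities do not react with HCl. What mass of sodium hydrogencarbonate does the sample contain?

1.48 g

n(HCl) added = 0.0507 × 0.526 = 0.0267 mol
n(NaOH) used in back-titration = 0.0322 × 0.282 = 9.08 × 10^-3 mol
n(HCl) left over = 9.08 × 10^-3 mol (1:1 ratio)
n(HCl) consumed by analyte = 0.0267 − 9.08 × 10^-3 = 0.0176 mol
n(NaHCO3) = 0.0176 mol (1:1 ratio)
mass of NaHCO3 = 0.0176 × 84.01 = 1.48 g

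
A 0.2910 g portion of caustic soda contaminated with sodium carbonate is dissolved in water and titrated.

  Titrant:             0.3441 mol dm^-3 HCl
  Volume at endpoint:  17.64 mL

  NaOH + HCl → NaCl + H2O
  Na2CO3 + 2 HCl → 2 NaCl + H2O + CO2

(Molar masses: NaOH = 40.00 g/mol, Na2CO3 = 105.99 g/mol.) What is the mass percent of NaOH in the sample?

32.45 %

n(HCl) = 0.01764 × 0.3441 = 6.070 × 10^-3 mol
Let x = n(NaOH), y = n(Na2CO3).
Titrant: 1x + 2y = 6.070 × 10^-3;  mass: 40.00x + 105.99y = 0.2910
Solving, x = 2.361 × 10^-3 mol, y = 1.855 × 10^-3 mol
mass of NaOH = 2.361 × 10^-3 × 40.00 = 0.09442 g
% NaOH = 0.09442 / 0.2910 × 100 = 32.45 %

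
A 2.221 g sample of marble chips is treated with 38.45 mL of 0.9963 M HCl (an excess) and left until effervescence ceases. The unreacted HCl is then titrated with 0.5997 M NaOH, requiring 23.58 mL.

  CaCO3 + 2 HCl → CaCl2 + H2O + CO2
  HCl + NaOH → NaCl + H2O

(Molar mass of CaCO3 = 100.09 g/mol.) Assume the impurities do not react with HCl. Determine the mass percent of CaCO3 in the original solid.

n(HCl) added = 0.03845 × 0.9963 = 0.03831 mol
n(NaOH) used in back-titration = 0.02358 × 0.5997 = 0.01414 mol
n(HCl) left over = 0.01414 mol (1:1 ratio)
n(HCl) consumed by analyte = 0.03831 − 0.01414 = 0.02417 mol
From the 1:2 ratio, n(CaCO3) = 1/2 × 0.02417 = 0.01208 mol
mass of CaCO3 = 0.01208 × 100.09 = 1.209 g
% CaCO3 = 1.209 / 2.221 × 100 = 54.45 %

54.45 %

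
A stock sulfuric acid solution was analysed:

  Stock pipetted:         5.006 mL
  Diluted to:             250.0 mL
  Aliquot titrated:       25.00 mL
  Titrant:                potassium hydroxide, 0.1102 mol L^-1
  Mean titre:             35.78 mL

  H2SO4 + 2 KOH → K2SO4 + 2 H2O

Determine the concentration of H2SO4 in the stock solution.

n(KOH) = 0.03578 × 0.1102 = 3.943 × 10^-3 mol
From the 1:2 ratio, n(H2SO4) in the aliquot = 1/2 × 3.943 × 10^-3 = 1.971 × 10^-3 mol
[H2SO4]_dilute = 1.971 × 10^-3 / 0.02500 = 0.07886 mol/L
Dilution factor = 250.0 / 5.006 = 49.94
[H2SO4]_stock = 0.07886 × 49.94 = 3.938 mol/L

3.938 mol/L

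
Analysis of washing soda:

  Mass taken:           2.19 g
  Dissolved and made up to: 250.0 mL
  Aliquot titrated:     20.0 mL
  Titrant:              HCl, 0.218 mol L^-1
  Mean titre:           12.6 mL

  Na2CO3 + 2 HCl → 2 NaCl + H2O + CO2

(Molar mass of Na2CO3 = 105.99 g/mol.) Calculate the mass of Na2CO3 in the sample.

1.82 g

n(HCl) per titration = 0.0126 × 0.218 = 2.75 × 10^-3 mol
From the 1:2 ratio, n(Na2CO3) in each aliquot = 1/2 × 2.75 × 10^-3 = 1.37 × 10^-3 mol
n(Na2CO3) in the whole flask = 1.37 × 10^-3 × 250.0/20.0 = 0.0172 mol
mass of Na2CO3 = 0.0172 × 105.99 = 1.82 g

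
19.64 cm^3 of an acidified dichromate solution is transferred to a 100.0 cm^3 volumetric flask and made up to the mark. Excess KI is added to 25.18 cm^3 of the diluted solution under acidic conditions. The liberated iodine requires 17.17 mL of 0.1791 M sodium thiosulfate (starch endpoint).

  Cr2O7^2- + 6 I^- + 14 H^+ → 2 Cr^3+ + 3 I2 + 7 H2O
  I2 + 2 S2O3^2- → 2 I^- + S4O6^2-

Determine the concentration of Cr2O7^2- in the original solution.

n(S2O3^2-) = 0.01717 × 0.1791 = 3.075 × 10^-3 mol
n(I2) = n(S2O3^2-)/2 = 1.538 × 10^-3 mol
From the 1:3 ratio, n(Cr2O7^2-) in the aliquot = 1/3 × 1.538 × 10^-3 = 5.125 × 10^-4 mol
[Cr2O7^2-]_dilute = 5.125 × 10^-4 / 0.02518 = 0.02035 mol/L
[Cr2O7^2-]_original = 0.02035 × 100.0/19.64 = 0.1036 mol/L

0.1036 M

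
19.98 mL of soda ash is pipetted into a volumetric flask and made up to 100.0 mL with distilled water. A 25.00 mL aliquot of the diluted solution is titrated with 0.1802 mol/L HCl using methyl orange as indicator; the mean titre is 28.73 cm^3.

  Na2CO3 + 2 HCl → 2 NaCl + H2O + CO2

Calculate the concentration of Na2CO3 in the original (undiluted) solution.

n(HCl) = 0.02873 × 0.1802 = 5.177 × 10^-3 mol
From the 1:2 ratio, n(Na2CO3) in the aliquot = 1/2 × 5.177 × 10^-3 = 2.589 × 10^-3 mol
[Na2CO3]_dilute = 2.589 × 10^-3 / 0.02500 = 0.1035 mol/L
Dilution factor = 100.0 / 19.98 = 5.005
[Na2CO3]_stock = 0.1035 × 5.005 = 0.5182 mol/L

0.5182 mol/L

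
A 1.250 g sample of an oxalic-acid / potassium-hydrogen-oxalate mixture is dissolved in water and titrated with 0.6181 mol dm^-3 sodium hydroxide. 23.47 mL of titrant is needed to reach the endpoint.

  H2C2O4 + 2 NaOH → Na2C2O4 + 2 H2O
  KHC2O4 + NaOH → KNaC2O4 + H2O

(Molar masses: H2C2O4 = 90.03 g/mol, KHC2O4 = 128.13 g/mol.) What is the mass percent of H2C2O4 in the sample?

26.38 %

n(NaOH) = 0.02347 × 0.6181 = 0.01451 mol
Let x = n(H2C2O4), y = n(KHC2O4).
Titrant: 2x + 1y = 0.01451;  mass: 90.03x + 128.13y = 1.250
Solving, x = 3.662 × 10^-3 mol, y = 7.183 × 10^-3 mol
mass of H2C2O4 = 3.662 × 10^-3 × 90.03 = 0.3297 g
% H2C2O4 = 0.3297 / 1.250 × 100 = 26.38 %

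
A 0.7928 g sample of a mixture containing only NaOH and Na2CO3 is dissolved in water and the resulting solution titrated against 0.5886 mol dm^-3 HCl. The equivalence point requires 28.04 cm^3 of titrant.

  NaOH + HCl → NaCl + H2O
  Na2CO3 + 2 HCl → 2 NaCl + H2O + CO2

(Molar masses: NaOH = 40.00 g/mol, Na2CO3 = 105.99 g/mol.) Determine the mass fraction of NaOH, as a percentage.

n(HCl) = 0.02804 × 0.5886 = 0.01650 mol
Let x = n(NaOH), y = n(Na2CO3).
Titrant: 1x + 2y = 0.01650;  mass: 40.00x + 105.99y = 0.7928
Solving, x = 6.298 × 10^-3 mol, y = 5.103 × 10^-3 mol
mass of NaOH = 6.298 × 10^-3 × 40.00 = 0.2519 g
% NaOH = 0.2519 / 0.7928 × 100 = 31.78 %

31.78 %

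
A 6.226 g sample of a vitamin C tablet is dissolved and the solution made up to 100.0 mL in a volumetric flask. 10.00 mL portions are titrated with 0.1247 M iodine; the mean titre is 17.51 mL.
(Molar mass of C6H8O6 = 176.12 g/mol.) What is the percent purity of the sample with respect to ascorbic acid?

C6H8O6 + I2 → C6H6O6 + 2 HI
n(I2) per titration = 0.01751 × 0.1247 = 2.183 × 10^-3 mol
n(C6H8O6) in each aliquot = 2.183 × 10^-3 mol (1:1 ratio)
n(C6H8O6) in the whole flask = 2.183 × 10^-3 × 100.0/10.00 = 0.02183 mol
mass of C6H8O6 = 0.02183 × 176.12 = 3.846 g
% C6H8O6 = 3.846 / 6.226 × 100 = 61.77 %

61.77 %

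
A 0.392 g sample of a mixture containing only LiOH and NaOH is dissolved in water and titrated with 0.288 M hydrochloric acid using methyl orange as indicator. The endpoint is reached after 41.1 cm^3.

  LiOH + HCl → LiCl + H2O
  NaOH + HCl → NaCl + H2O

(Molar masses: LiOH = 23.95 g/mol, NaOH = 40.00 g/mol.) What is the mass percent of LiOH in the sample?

31.0 %

n(HCl) = 0.0411 × 0.288 = 0.0118 mol
Let x = n(LiOH), y = n(NaOH).
Titrant: 1x + 1y = 0.0118;  mass: 23.95x + 40.00y = 0.392
Solving, x = 5.08 × 10^-3 mol, y = 6.76 × 10^-3 mol
mass of LiOH = 5.08 × 10^-3 × 23.95 = 0.122 g
% LiOH = 0.122 / 0.392 × 100 = 31.0 %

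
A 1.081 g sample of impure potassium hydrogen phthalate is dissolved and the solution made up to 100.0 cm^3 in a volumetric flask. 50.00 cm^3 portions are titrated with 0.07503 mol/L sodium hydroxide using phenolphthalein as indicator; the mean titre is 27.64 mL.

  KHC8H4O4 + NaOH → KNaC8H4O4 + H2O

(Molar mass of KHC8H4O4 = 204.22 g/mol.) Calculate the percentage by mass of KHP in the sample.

78.36 %

n(NaOH) per titration = 0.02764 × 0.07503 = 2.074 × 10^-3 mol
n(KHC8H4O4) in each aliquot = 2.074 × 10^-3 mol (1:1 ratio)
n(KHC8H4O4) in the whole flask = 2.074 × 10^-3 × 100.0/50.00 = 4.148 × 10^-3 mol
mass of KHC8H4O4 = 4.148 × 10^-3 × 204.22 = 0.8470 g
% KHC8H4O4 = 0.8470 / 1.081 × 100 = 78.36 %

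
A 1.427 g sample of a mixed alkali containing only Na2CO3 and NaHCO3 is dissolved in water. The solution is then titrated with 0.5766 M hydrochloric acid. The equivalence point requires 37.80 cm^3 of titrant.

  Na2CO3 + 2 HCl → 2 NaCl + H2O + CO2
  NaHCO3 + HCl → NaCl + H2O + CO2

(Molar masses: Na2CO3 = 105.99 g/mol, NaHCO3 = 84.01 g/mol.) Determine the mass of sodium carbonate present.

n(HCl) = 0.03780 × 0.5766 = 0.02180 mol
Let x = n(Na2CO3), y = n(NaHCO3).
Titrant: 2x + 1y = 0.02180;  mass: 105.99x + 84.01y = 1.427
Solving, x = 6.514 × 10^-3 mol, y = 8.768 × 10^-3 mol
mass of Na2CO3 = 6.514 × 10^-3 × 105.99 = 0.6904 g

0.6904 g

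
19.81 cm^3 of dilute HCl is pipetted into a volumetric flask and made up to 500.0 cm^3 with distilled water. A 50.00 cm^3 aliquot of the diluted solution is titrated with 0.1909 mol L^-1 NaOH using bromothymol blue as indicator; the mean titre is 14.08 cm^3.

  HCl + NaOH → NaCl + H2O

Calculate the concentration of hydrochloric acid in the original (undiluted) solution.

1.357 mol/L

n(NaOH) = 0.01408 × 0.1909 = 2.688 × 10^-3 mol
n(HCl) in the aliquot = 2.688 × 10^-3 mol (1:1 ratio)
[HCl]_dilute = 2.688 × 10^-3 / 0.05000 = 0.05376 mol/L
Dilution factor = 500.0 / 19.81 = 25.24
[HCl]_stock = 0.05376 × 25.24 = 1.357 mol/L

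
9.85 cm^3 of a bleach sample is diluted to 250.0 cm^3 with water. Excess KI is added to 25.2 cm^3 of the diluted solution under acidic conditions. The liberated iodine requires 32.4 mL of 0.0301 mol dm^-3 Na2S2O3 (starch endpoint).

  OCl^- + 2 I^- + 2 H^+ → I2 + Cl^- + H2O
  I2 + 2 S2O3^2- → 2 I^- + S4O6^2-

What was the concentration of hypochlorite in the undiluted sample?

n(S2O3^2-) = 0.0324 × 0.0301 = 9.75 × 10^-4 mol
n(I2) = n(S2O3^2-)/2 = 4.88 × 10^-4 mol
n(OCl^-) in the aliquot = 4.88 × 10^-4 mol (1:1 ratio)
[OCl^-]_dilute = 4.88 × 10^-4 / 0.0252 = 0.0193 mol/L
[OCl^-]_original = 0.0193 × 250.0/9.85 = 0.491 mol/L

0.491 mol/L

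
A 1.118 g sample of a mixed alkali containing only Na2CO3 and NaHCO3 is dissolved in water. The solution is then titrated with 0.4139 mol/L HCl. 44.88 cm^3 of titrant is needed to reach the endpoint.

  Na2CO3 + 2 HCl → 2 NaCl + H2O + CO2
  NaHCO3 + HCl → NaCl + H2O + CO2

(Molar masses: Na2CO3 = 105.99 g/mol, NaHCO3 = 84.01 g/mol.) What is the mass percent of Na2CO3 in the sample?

67.64 %

n(HCl) = 0.04488 × 0.4139 = 0.01858 mol
Let x = n(Na2CO3), y = n(NaHCO3).
Titrant: 2x + 1y = 0.01858;  mass: 105.99x + 84.01y = 1.118
Solving, x = 7.135 × 10^-3 mol, y = 4.307 × 10^-3 mol
mass of Na2CO3 = 7.135 × 10^-3 × 105.99 = 0.7562 g
% Na2CO3 = 0.7562 / 1.118 × 100 = 67.64 %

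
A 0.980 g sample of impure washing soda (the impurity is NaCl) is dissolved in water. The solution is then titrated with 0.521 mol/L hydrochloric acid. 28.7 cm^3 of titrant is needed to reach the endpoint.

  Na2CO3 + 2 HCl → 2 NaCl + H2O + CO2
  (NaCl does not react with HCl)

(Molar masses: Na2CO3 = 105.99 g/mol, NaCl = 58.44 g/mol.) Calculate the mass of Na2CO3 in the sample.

n(HCl) = 0.0287 × 0.521 = 0.0150 mol
Let x = n(Na2CO3), y = n(NaCl).
Titrant: 2x = 0.0150;  mass: 105.99x + 58.44y = 0.980
Solving, x = 7.48 × 10^-3 mol, y = 3.21 × 10^-3 mol
mass of Na2CO3 = 7.48 × 10^-3 × 105.99 = 0.792 g

0.792 g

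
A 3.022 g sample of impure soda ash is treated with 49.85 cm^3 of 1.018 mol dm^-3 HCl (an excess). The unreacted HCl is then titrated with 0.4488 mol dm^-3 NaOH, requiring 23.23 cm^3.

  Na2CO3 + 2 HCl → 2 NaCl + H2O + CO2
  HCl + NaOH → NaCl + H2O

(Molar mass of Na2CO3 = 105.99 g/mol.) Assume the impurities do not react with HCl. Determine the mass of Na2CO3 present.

n(HCl) added = 0.04985 × 1.018 = 0.05075 mol
n(NaOH) used in back-titration = 0.02323 × 0.4488 = 0.01043 mol
n(HCl) left over = 0.01043 mol (1:1 ratio)
n(HCl) consumed by analyte = 0.05075 − 0.01043 = 0.04032 mol
From the 1:2 ratio, n(Na2CO3) = 1/2 × 0.04032 = 0.02016 mol
mass of Na2CO3 = 0.02016 × 105.99 = 2.137 g

2.137 g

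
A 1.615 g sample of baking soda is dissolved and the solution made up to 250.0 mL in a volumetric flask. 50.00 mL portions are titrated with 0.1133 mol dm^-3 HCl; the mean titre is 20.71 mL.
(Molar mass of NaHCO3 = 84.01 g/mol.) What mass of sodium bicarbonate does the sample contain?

0.9856 g

NaHCO3 + HCl → NaCl + H2O + CO2
n(HCl) per titration = 0.02071 × 0.1133 = 2.346 × 10^-3 mol
n(NaHCO3) in each aliquot = 2.346 × 10^-3 mol (1:1 ratio)
n(NaHCO3) in the whole flask = 2.346 × 10^-3 × 250.0/50.00 = 0.01173 mol
mass of NaHCO3 = 0.01173 × 84.01 = 0.9856 g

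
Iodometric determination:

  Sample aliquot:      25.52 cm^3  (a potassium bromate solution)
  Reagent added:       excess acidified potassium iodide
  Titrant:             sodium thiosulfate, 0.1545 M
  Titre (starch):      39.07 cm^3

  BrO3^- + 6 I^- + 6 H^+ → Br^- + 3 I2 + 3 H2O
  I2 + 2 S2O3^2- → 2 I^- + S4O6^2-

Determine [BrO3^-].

0.03942 M

n(S2O3^2-) = 0.03907 × 0.1545 = 6.036 × 10^-3 mol
n(I2) = n(S2O3^2-)/2 = 3.018 × 10^-3 mol
From the 1:3 ratio, n(BrO3^-) in the aliquot = 1/3 × 3.018 × 10^-3 = 1.006 × 10^-3 mol
[BrO3^-] = 1.006 × 10^-3 / 0.02552 = 0.03942 mol/L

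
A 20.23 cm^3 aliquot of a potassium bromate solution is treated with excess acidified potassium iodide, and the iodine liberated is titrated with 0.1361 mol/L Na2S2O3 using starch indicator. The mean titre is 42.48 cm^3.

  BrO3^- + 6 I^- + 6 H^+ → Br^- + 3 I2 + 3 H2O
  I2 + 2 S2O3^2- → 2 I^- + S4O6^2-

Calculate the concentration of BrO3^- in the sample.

0.04763 mol/L

n(S2O3^2-) = 0.04248 × 0.1361 = 5.782 × 10^-3 mol
n(I2) = n(S2O3^2-)/2 = 2.891 × 10^-3 mol
From the 1:3 ratio, n(BrO3^-) in the aliquot = 1/3 × 2.891 × 10^-3 = 9.636 × 10^-4 mol
[BrO3^-] = 9.636 × 10^-4 / 0.02023 = 0.04763 mol/L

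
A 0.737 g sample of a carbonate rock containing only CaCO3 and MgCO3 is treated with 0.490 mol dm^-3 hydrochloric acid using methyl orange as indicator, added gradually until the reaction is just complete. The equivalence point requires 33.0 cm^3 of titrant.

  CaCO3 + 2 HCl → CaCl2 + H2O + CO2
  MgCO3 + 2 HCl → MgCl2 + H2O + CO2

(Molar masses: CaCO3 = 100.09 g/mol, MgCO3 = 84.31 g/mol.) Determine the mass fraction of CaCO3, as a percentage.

n(HCl) = 0.0330 × 0.490 = 0.0162 mol
Let x = n(CaCO3), y = n(MgCO3).
Titrant: 2x + 2y = 0.0162;  mass: 100.09x + 84.31y = 0.737
Solving, x = 3.51 × 10^-3 mol, y = 4.58 × 10^-3 mol
mass of CaCO3 = 3.51 × 10^-3 × 100.09 = 0.351 g
% CaCO3 = 0.351 / 0.737 × 100 = 47.6 %

47.6 %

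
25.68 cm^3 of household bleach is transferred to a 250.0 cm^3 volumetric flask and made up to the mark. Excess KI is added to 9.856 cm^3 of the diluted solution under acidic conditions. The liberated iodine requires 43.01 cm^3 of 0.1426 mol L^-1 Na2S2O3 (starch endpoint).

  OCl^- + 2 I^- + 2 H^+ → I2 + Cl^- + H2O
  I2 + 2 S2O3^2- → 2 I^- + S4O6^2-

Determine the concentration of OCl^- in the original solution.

3.029 mol/L

n(S2O3^2-) = 0.04301 × 0.1426 = 6.133 × 10^-3 mol
n(I2) = n(S2O3^2-)/2 = 3.067 × 10^-3 mol
n(OCl^-) in the aliquot = 3.067 × 10^-3 mol (1:1 ratio)
[OCl^-]_dilute = 3.067 × 10^-3 / 0.009856 = 0.3111 mol/L
[OCl^-]_original = 0.3111 × 250.0/25.68 = 3.029 mol/L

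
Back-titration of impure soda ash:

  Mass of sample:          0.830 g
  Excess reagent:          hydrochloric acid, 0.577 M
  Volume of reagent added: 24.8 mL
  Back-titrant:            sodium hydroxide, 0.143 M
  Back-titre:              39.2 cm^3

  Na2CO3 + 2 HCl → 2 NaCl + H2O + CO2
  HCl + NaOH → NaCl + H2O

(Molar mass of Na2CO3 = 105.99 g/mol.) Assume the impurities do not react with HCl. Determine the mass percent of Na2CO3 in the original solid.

n(HCl) added = 0.0248 × 0.577 = 0.0143 mol
n(NaOH) used in back-titration = 0.0392 × 0.143 = 5.61 × 10^-3 mol
n(HCl) left over = 5.61 × 10^-3 mol (1:1 ratio)
n(HCl) consumed by analyte = 0.0143 − 5.61 × 10^-3 = 8.70 × 10^-3 mol
From the 1:2 ratio, n(Na2CO3) = 1/2 × 8.70 × 10^-3 = 4.35 × 10^-3 mol
mass of Na2CO3 = 4.35 × 10^-3 × 105.99 = 0.461 g
% Na2CO3 = 0.461 / 0.830 × 100 = 55.6 %

55.6 %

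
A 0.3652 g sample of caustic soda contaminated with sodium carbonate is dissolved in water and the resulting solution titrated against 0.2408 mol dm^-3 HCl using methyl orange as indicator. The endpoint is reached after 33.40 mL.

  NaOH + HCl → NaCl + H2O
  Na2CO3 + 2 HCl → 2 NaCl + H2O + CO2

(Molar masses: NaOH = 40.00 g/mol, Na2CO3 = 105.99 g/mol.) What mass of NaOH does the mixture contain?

n(HCl) = 0.03340 × 0.2408 = 8.043 × 10^-3 mol
Let x = n(NaOH), y = n(Na2CO3).
Titrant: 1x + 2y = 8.043 × 10^-3;  mass: 40.00x + 105.99y = 0.3652
Solving, x = 4.696 × 10^-3 mol, y = 1.673 × 10^-3 mol
mass of NaOH = 4.696 × 10^-3 × 40.00 = 0.1878 g

0.1878 g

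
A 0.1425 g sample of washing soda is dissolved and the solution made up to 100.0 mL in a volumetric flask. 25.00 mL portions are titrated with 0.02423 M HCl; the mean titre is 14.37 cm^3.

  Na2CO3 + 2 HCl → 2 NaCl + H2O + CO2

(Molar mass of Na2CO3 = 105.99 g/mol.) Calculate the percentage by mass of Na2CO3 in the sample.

n(HCl) per titration = 0.01437 × 0.02423 = 3.482 × 10^-4 mol
From the 1:2 ratio, n(Na2CO3) in each aliquot = 1/2 × 3.482 × 10^-4 = 1.741 × 10^-4 mol
n(Na2CO3) in the whole flask = 1.741 × 10^-4 × 100.0/25.00 = 6.964 × 10^-4 mol
mass of Na2CO3 = 6.964 × 10^-4 × 105.99 = 0.07381 g
% Na2CO3 = 0.07381 / 0.1425 × 100 = 51.80 %

51.80 %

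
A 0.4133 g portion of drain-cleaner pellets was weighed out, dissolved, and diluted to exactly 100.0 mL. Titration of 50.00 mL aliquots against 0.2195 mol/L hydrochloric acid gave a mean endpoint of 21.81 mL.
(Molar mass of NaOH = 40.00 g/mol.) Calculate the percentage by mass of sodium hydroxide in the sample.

92.66 %

NaOH + HCl → NaCl + H2O
n(HCl) per titration = 0.02181 × 0.2195 = 4.787 × 10^-3 mol
n(NaOH) in each aliquot = 4.787 × 10^-3 mol (1:1 ratio)
n(NaOH) in the whole flask = 4.787 × 10^-3 × 100.0/50.00 = 9.575 × 10^-3 mol
mass of NaOH = 9.575 × 10^-3 × 40.00 = 0.3830 g
% NaOH = 0.3830 / 0.4133 × 100 = 92.66 %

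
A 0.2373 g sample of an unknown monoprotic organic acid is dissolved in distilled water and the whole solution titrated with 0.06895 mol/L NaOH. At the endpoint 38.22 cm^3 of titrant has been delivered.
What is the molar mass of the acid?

90.05 g/mol

n(NaOH) = 0.03822 L × 0.06895 mol/L = 2.635 × 10^-3 mol
n(HA) = 2.635 × 10^-3 mol (1:1 ratio)
M = m / n = 0.2373 g / 2.635 × 10^-3 mol = 90.05 g/mol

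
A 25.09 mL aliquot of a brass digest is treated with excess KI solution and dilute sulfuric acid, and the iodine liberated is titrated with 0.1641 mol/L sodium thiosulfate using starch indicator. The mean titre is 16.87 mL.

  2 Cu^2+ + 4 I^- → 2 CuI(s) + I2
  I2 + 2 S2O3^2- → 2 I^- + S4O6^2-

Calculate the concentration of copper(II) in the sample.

0.1103 mol/L

n(S2O3^2-) = 0.01687 × 0.1641 = 2.768 × 10^-3 mol
n(I2) = n(S2O3^2-)/2 = 1.384 × 10^-3 mol
From the 2:1 ratio, n(Cu2+) in the aliquot = 2/1 × 1.384 × 10^-3 = 2.768 × 10^-3 mol
[Cu2+] = 2.768 × 10^-3 / 0.02509 = 0.1103 mol/L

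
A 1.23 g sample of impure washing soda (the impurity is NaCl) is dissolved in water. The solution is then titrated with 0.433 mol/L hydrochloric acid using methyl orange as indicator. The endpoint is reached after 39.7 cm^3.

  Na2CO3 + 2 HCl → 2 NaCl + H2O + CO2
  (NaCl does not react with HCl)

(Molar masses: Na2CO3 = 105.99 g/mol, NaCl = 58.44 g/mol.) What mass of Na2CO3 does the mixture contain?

0.911 g

n(HCl) = 0.0397 × 0.433 = 0.0172 mol
Let x = n(Na2CO3), y = n(NaCl).
Titrant: 2x = 0.0172;  mass: 105.99x + 58.44y = 1.23
Solving, x = 8.60 × 10^-3 mol, y = 5.46 × 10^-3 mol
mass of Na2CO3 = 8.60 × 10^-3 × 105.99 = 0.911 g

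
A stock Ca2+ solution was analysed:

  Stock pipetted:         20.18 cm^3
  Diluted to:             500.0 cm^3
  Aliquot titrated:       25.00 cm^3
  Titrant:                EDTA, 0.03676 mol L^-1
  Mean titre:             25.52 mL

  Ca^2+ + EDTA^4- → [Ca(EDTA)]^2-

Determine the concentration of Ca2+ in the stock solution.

n(EDTA) = 0.02552 × 0.03676 = 9.381 × 10^-4 mol
n(Ca2+) in the aliquot = 9.381 × 10^-4 mol (1:1 ratio)
[Ca2+]_dilute = 9.381 × 10^-4 / 0.02500 = 0.03752 mol/L
Dilution factor = 500.0 / 20.18 = 24.78
[Ca2+]_stock = 0.03752 × 24.78 = 0.9297 mol/L

0.9297 mol/L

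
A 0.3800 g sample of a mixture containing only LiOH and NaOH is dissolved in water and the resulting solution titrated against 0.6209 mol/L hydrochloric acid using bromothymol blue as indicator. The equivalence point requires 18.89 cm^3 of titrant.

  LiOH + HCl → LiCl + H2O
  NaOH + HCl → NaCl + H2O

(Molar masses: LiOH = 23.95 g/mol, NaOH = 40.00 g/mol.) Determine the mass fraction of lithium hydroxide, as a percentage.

35.01 %

n(HCl) = 0.01889 × 0.6209 = 0.01173 mol
Let x = n(LiOH), y = n(NaOH).
Titrant: 1x + 1y = 0.01173;  mass: 23.95x + 40.00y = 0.3800
Solving, x = 5.555 × 10^-3 mol, y = 6.174 × 10^-3 mol
mass of LiOH = 5.555 × 10^-3 × 23.95 = 0.1330 g
% LiOH = 0.1330 / 0.3800 × 100 = 35.01 %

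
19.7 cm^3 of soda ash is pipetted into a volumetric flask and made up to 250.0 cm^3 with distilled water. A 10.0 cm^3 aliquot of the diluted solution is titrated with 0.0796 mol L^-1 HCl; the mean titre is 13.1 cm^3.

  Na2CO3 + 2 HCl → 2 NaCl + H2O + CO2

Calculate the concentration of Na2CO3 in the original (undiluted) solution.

n(HCl) = 0.0131 × 0.0796 = 1.04 × 10^-3 mol
From the 1:2 ratio, n(Na2CO3) in the aliquot = 1/2 × 1.04 × 10^-3 = 5.21 × 10^-4 mol
[Na2CO3]_dilute = 5.21 × 10^-4 / 0.0100 = 0.0521 mol/L
Dilution factor = 250.0 / 19.7 = 12.69
[Na2CO3]_stock = 0.0521 × 12.69 = 0.662 mol/L

0.662 mol/L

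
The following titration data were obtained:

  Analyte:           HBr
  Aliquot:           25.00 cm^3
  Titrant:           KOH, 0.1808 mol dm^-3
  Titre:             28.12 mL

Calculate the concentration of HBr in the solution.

0.2034 mol/L

HBr + KOH → KBr + H2O
n(KOH) = 0.02812 L × 0.1808 mol/L = 5.084 × 10^-3 mol
n(HBr) = 5.084 × 10^-3 mol (1:1 mole ratio)
[HBr] = 5.084 × 10^-3 mol / 0.02500 L = 0.2034 mol/L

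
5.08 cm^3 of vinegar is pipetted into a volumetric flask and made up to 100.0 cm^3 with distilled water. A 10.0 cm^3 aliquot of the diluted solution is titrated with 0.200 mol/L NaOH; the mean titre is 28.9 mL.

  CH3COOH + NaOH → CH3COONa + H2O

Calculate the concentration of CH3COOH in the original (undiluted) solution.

n(NaOH) = 0.0289 × 0.200 = 5.78 × 10^-3 mol
n(CH3COOH) in the aliquot = 5.78 × 10^-3 mol (1:1 ratio)
[CH3COOH]_dilute = 5.78 × 10^-3 / 0.0100 = 0.578 mol/L
Dilution factor = 100.0 / 5.08 = 19.69
[CH3COOH]_stock = 0.578 × 19.69 = 11.4 mol/L

11.4 mol/L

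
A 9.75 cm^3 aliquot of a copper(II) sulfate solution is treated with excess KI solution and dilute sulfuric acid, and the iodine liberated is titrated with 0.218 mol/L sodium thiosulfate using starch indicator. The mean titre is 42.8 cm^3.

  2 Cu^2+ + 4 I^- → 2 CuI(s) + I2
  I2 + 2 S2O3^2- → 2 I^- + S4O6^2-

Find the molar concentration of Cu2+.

0.957 mol/L

n(S2O3^2-) = 0.0428 × 0.218 = 9.33 × 10^-3 mol
n(I2) = n(S2O3^2-)/2 = 4.67 × 10^-3 mol
From the 2:1 ratio, n(Cu2+) in the aliquot = 2/1 × 4.67 × 10^-3 = 9.33 × 10^-3 mol
[Cu2+] = 9.33 × 10^-3 / 0.00975 = 0.957 mol/L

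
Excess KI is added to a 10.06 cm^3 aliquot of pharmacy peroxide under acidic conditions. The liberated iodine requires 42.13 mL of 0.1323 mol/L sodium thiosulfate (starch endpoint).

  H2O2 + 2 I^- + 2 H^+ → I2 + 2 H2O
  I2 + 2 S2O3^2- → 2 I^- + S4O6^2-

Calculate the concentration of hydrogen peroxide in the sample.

n(S2O3^2-) = 0.04213 × 0.1323 = 5.574 × 10^-3 mol
n(I2) = n(S2O3^2-)/2 = 2.787 × 10^-3 mol
n(H2O2) in the aliquot = 2.787 × 10^-3 mol (1:1 ratio)
[H2O2] = 2.787 × 10^-3 / 0.01006 = 0.2770 mol/L

0.2770 mol/L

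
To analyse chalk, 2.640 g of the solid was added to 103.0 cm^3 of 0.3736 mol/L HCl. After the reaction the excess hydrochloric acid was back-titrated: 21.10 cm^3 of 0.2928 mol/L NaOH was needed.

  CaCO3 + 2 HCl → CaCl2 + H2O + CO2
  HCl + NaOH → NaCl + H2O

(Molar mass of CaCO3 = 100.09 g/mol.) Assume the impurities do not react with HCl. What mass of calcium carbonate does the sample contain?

n(HCl) added = 0.1030 × 0.3736 = 0.03848 mol
n(NaOH) used in back-titration = 0.02110 × 0.2928 = 6.178 × 10^-3 mol
n(HCl) left over = 6.178 × 10^-3 mol (1:1 ratio)
n(HCl) consumed by analyte = 0.03848 − 6.178 × 10^-3 = 0.03230 mol
From the 1:2 ratio, n(CaCO3) = 1/2 × 0.03230 = 0.01615 mol
mass of CaCO3 = 0.01615 × 100.09 = 1.617 g

1.617 g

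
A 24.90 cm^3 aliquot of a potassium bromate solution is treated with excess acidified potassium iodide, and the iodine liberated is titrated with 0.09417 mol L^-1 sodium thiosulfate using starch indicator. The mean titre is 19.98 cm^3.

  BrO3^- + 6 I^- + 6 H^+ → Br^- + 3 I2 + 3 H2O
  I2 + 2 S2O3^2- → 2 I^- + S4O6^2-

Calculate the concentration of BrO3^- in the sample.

0.01259 mol/L

n(S2O3^2-) = 0.01998 × 0.09417 = 1.882 × 10^-3 mol
n(I2) = n(S2O3^2-)/2 = 9.408 × 10^-4 mol
From the 1:3 ratio, n(BrO3^-) in the aliquot = 1/3 × 9.408 × 10^-4 = 3.136 × 10^-4 mol
[BrO3^-] = 3.136 × 10^-4 / 0.02490 = 0.01259 mol/L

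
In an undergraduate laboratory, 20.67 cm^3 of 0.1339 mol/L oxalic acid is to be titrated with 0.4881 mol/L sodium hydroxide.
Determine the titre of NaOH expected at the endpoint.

H2C2O4 + 2 NaOH → Na2C2O4 + 2 H2O
n(H2C2O4) = 0.02067 L × 0.1339 mol/L = 2.768 × 10^-3 mol
From the 2:1 stoichiometry, n(NaOH) = 2/1 × 2.768 × 10^-3 = 5.535 × 10^-3 mol
V(NaOH) = 5.535 × 10^-3 mol / 0.4881 mol/L = 0.01134 L = 11.34 mL

11.34 mL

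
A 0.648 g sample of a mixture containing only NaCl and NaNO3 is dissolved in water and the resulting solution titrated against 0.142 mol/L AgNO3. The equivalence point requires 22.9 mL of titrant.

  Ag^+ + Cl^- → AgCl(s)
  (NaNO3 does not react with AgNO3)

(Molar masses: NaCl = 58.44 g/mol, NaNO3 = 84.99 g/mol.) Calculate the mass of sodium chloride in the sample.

n(AgNO3) = 0.0229 × 0.142 = 3.25 × 10^-3 mol
Let x = n(NaCl), y = n(NaNO3).
Titrant: 1x = 3.25 × 10^-3;  mass: 58.44x + 84.99y = 0.648
Solving, x = 3.25 × 10^-3 mol, y = 5.39 × 10^-3 mol
mass of NaCl = 3.25 × 10^-3 × 58.44 = 0.190 g

0.190 g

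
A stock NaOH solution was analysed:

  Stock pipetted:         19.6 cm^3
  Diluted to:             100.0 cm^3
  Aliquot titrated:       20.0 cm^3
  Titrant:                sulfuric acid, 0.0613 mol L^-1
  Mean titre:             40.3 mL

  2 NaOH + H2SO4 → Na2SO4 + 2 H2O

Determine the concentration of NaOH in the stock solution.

n(H2SO4) = 0.0403 × 0.0613 = 2.47 × 10^-3 mol
From the 2:1 ratio, n(NaOH) in the aliquot = 2/1 × 2.47 × 10^-3 = 4.94 × 10^-3 mol
[NaOH]_dilute = 4.94 × 10^-3 / 0.0200 = 0.247 mol/L
Dilution factor = 100.0 / 19.6 = 5.102
[NaOH]_stock = 0.247 × 5.102 = 1.26 mol/L

1.26 mol/L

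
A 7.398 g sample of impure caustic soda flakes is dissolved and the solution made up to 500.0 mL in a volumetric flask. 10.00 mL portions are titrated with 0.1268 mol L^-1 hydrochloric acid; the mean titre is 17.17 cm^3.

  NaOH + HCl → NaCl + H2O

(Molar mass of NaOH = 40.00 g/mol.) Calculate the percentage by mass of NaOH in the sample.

n(HCl) per titration = 0.01717 × 0.1268 = 2.177 × 10^-3 mol
n(NaOH) in each aliquot = 2.177 × 10^-3 mol (1:1 ratio)
n(NaOH) in the whole flask = 2.177 × 10^-3 × 500.0/10.00 = 0.1089 mol
mass of NaOH = 0.1089 × 40.00 = 4.354 g
% NaOH = 4.354 / 7.398 × 100 = 58.86 %

58.86 %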